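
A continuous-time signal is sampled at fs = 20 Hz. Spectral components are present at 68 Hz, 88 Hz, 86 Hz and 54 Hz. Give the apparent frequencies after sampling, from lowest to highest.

6 Hz, 8 Hz

fs/2 = 10 Hz.
68 Hz mod fs = 8 Hz.
8 Hz ≤ fs/2 = 10 Hz, appears at 8 Hz.
88 Hz mod fs = 8 Hz.
8 Hz ≤ fs/2 = 10 Hz, appears at 8 Hz.
86 Hz mod fs = 6 Hz.
6 Hz ≤ fs/2 = 10 Hz, appears at 6 Hz.
54 Hz mod fs = 14 Hz.
14 Hz > fs/2 = 10 Hz, folds to fs − 14 Hz = 6 Hz.
Distinct values: {6 Hz, 8 Hz}.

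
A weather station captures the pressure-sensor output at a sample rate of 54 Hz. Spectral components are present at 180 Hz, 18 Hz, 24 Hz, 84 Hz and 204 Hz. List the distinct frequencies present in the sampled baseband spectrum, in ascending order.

fs/2 = 27 Hz.
180 Hz mod fs = 18 Hz.
18 Hz ≤ fs/2 = 27 Hz, appears at 18 Hz.
18 Hz ≤ fs/2 = 27 Hz, passes unchanged.
24 Hz ≤ fs/2 = 27 Hz, passes unchanged.
84 Hz mod fs = 30 Hz.
30 Hz > fs/2 = 27 Hz, folds to fs − 30 Hz = 24 Hz.
204 Hz mod fs = 42 Hz.
42 Hz > fs/2 = 27 Hz, folds to fs − 42 Hz = 12 Hz.
Distinct values: {12 Hz, 18 Hz, 24 Hz}.

12 Hz, 18 Hz, 24 Hz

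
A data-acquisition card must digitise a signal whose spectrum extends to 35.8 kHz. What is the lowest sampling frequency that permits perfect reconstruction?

71.6 kHz

Nyquist rate = 2 × 35.8 kHz = 71.6 kHz.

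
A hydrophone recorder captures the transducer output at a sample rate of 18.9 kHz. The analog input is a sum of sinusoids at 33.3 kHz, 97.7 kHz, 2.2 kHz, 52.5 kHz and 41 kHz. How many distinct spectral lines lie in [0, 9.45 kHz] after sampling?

fs/2 = 9.45 kHz.
33.3 kHz mod fs = 14.4 kHz.
14.4 kHz > fs/2 = 9.45 kHz, folds to fs − 14.4 kHz = 4.5 kHz.
97.7 kHz mod fs = 3.2 kHz.
3.2 kHz ≤ fs/2 = 9.45 kHz, appears at 3.2 kHz.
2.2 kHz ≤ fs/2 = 9.45 kHz, passes unchanged.
52.5 kHz mod fs = 14.7 kHz.
14.7 kHz > fs/2 = 9.45 kHz, folds to fs − 14.7 kHz = 4.2 kHz.
41 kHz mod fs = 3.2 kHz.
3.2 kHz ≤ fs/2 = 9.45 kHz, appears at 3.2 kHz.
Distinct values: {2.2 kHz, 3.2 kHz, 4.2 kHz, 4.5 kHz} → 4.

4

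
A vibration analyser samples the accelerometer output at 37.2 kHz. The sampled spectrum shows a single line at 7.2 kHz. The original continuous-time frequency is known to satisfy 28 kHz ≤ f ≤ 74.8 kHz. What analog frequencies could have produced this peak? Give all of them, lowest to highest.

30 kHz, 44.4 kHz, 67.2 kHz

Frequencies that alias to 7.2 kHz are k·fs ± 7.2 kHz for integer k ≥ 0.
k=0: 7.2 kHz.
k=1: 30 kHz, 44.4 kHz.
k=2: 67.2 kHz, 81.6 kHz.
k=3: 104.4 kHz, 118.8 kHz.
Within [28 kHz, 74.8 kHz]: 30 kHz, 44.4 kHz, 67.2 kHz.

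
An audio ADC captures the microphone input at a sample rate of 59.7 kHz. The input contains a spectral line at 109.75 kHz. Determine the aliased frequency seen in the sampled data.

109.75 kHz mod fs = 50.05 kHz.
50.05 kHz > fs/2 = 29.85 kHz, folds to fs − 50.05 kHz = 9.65 kHz.

9.65 kHz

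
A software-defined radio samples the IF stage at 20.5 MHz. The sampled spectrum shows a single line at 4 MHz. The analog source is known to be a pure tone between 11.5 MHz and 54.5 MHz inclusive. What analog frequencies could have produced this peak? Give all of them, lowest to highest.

16.5 MHz, 24.5 MHz, 37 MHz, 45 MHz

Frequencies that alias to 4 MHz are k·fs ± 4 MHz for integer k ≥ 0.
k=0: 4 MHz.
k=1: 16.5 MHz, 24.5 MHz.
k=2: 37 MHz, 45 MHz.
k=3: 57.5 MHz, 65.5 MHz.
Within [11.5 MHz, 54.5 MHz]: 16.5 MHz, 24.5 MHz, 37 MHz, 45 MHz.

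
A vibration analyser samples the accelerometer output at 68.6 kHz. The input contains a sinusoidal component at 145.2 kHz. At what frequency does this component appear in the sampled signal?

145.2 kHz mod fs = 8 kHz.
8 kHz ≤ fs/2 = 34.3 kHz, appears at 8 kHz.

8 kHz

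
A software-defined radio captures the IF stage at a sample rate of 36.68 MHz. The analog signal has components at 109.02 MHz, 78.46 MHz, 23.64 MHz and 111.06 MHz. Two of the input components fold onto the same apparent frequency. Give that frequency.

1.02 MHz

fs/2 = 18.34 MHz.
109.02 MHz mod fs = 35.66 MHz.
35.66 MHz > fs/2 = 18.34 MHz, folds to fs − 35.66 MHz = 1.02 MHz.
78.46 MHz mod fs = 5.1 MHz.
5.1 MHz ≤ fs/2 = 18.34 MHz, appears at 5.1 MHz.
23.64 MHz > fs/2 = 18.34 MHz, folds to fs − 23.64 MHz = 13.04 MHz.
111.06 MHz mod fs = 1.02 MHz.
1.02 MHz ≤ fs/2 = 18.34 MHz, appears at 1.02 MHz.
109.02 MHz and 111.06 MHz both map to 1.02 MHz.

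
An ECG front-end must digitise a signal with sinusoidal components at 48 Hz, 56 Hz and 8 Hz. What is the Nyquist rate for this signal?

Highest-frequency component: 56 Hz.
Nyquist rate = 2 × 56 Hz = 112 Hz.

112 Hz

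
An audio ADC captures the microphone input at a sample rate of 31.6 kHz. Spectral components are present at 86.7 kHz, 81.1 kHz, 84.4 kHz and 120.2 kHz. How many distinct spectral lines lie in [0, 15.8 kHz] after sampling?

fs/2 = 15.8 kHz.
86.7 kHz mod fs = 23.5 kHz.
23.5 kHz > fs/2 = 15.8 kHz, folds to fs − 23.5 kHz = 8.1 kHz.
81.1 kHz mod fs = 17.9 kHz.
17.9 kHz > fs/2 = 15.8 kHz, folds to fs − 17.9 kHz = 13.7 kHz.
84.4 kHz mod fs = 21.2 kHz.
21.2 kHz > fs/2 = 15.8 kHz, folds to fs − 21.2 kHz = 10.4 kHz.
120.2 kHz mod fs = 25.4 kHz.
25.4 kHz > fs/2 = 15.8 kHz, folds to fs − 25.4 kHz = 6.2 kHz.
Distinct values: {6.2 kHz, 8.1 kHz, 10.4 kHz, 13.7 kHz} → 4.

4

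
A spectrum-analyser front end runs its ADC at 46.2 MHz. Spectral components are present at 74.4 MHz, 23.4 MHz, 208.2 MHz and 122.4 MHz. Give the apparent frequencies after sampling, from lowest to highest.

fs/2 = 23.1 MHz.
74.4 MHz mod fs = 28.2 MHz.
28.2 MHz > fs/2 = 23.1 MHz, folds to fs − 28.2 MHz = 18 MHz.
23.4 MHz > fs/2 = 23.1 MHz, folds to fs − 23.4 MHz = 22.8 MHz.
208.2 MHz mod fs = 23.4 MHz.
23.4 MHz > fs/2 = 23.1 MHz, folds to fs − 23.4 MHz = 22.8 MHz.
122.4 MHz mod fs = 30 MHz.
30 MHz > fs/2 = 23.1 MHz, folds to fs − 30 MHz = 16.2 MHz.
Distinct values: {16.2 MHz, 18 MHz, 22.8 MHz}.

16.2 MHz, 18 MHz, 22.8 MHz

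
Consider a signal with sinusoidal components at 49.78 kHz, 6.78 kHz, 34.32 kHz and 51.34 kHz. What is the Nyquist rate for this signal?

102.68 kHz

Highest-frequency component: 51.34 kHz.
Nyquist rate = 2 × 51.34 kHz = 102.68 kHz.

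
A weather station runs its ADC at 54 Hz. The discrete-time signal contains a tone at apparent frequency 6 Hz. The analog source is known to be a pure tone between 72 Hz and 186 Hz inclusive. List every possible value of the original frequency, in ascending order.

102 Hz, 114 Hz, 156 Hz, 168 Hz

Frequencies that alias to 6 Hz are k·fs ± 6 Hz for integer k ≥ 0.
k=0: 6 Hz.
k=1: 48 Hz, 60 Hz.
k=2: 102 Hz, 114 Hz.
k=3: 156 Hz, 168 Hz.
k=4: 210 Hz, 222 Hz.
Within [72 Hz, 186 Hz]: 102 Hz, 114 Hz, 156 Hz, 168 Hz.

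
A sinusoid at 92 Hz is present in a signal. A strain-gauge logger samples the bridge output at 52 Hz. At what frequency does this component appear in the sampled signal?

92 Hz mod fs = 40 Hz.
40 Hz > fs/2 = 26 Hz, folds to fs − 40 Hz = 12 Hz.

12 Hz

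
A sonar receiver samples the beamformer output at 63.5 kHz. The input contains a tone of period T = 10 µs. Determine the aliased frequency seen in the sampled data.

T = 10 µs → f = 1/T = 100 kHz.
100 kHz mod fs = 36.5 kHz.
36.5 kHz > fs/2 = 31.75 kHz, folds to fs − 36.5 kHz = 27 kHz.

27 kHz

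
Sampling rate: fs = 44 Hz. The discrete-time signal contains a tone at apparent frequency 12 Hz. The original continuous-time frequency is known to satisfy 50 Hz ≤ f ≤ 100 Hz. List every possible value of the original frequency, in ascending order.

Frequencies that alias to 12 Hz are k·fs ± 12 Hz for integer k ≥ 0.
k=0: 12 Hz.
k=1: 32 Hz, 56 Hz.
k=2: 76 Hz, 100 Hz.
k=3: 120 Hz, 144 Hz.
Within [50 Hz, 100 Hz]: 56 Hz, 76 Hz, 100 Hz.

56 Hz, 76 Hz, 100 Hz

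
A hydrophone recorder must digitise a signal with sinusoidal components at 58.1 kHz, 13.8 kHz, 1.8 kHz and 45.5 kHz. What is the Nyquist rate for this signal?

116.2 kHz

Highest-frequency component: 58.1 kHz.
Nyquist rate = 2 × 58.1 kHz = 116.2 kHz.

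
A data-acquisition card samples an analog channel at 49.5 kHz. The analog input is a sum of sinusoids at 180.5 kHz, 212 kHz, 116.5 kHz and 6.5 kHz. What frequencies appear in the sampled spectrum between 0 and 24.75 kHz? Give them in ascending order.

6.5 kHz, 14 kHz, 17.5 kHz

fs/2 = 24.75 kHz.
180.5 kHz mod fs = 32 kHz.
32 kHz > fs/2 = 24.75 kHz, folds to fs − 32 kHz = 17.5 kHz.
212 kHz mod fs = 14 kHz.
14 kHz ≤ fs/2 = 24.75 kHz, appears at 14 kHz.
116.5 kHz mod fs = 17.5 kHz.
17.5 kHz ≤ fs/2 = 24.75 kHz, appears at 17.5 kHz.
6.5 kHz ≤ fs/2 = 24.75 kHz, passes unchanged.
Distinct values: {6.5 kHz, 14 kHz, 17.5 kHz}.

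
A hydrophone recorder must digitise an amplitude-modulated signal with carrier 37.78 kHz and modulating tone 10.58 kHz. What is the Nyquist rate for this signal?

96.72 kHz

AM sidebands sit at fc ± fm = 27.2 kHz and 48.36 kHz.
Highest-frequency component: 48.36 kHz.
Nyquist rate = 2 × 48.36 kHz = 96.72 kHz.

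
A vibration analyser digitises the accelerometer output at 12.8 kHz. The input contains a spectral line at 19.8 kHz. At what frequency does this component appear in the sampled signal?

5.8 kHz

19.8 kHz mod fs = 7 kHz.
7 kHz > fs/2 = 6.4 kHz, folds to fs − 7 kHz = 5.8 kHz.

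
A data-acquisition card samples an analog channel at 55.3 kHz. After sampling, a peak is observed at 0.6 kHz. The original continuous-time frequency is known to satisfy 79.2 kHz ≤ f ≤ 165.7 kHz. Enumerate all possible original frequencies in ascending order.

110 kHz, 111.2 kHz, 165.3 kHz

Frequencies that alias to 0.6 kHz are k·fs ± 0.6 kHz for integer k ≥ 0.
k=0: 0.6 kHz.
k=1: 54.7 kHz, 55.9 kHz.
k=2: 110 kHz, 111.2 kHz.
k=3: 165.3 kHz, 166.5 kHz.
k=4: 220.6 kHz, 221.8 kHz.
Within [79.2 kHz, 165.7 kHz]: 110 kHz, 111.2 kHz, 165.3 kHz.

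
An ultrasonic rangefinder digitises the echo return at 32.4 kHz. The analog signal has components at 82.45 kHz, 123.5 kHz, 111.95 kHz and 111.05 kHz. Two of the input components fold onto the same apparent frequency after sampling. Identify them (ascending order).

fs/2 = 16.2 kHz.
82.45 kHz mod fs = 17.65 kHz.
17.65 kHz > fs/2 = 16.2 kHz, folds to fs − 17.65 kHz = 14.75 kHz.
123.5 kHz mod fs = 26.3 kHz.
26.3 kHz > fs/2 = 16.2 kHz, folds to fs − 26.3 kHz = 6.1 kHz.
111.95 kHz mod fs = 14.75 kHz.
14.75 kHz ≤ fs/2 = 16.2 kHz, appears at 14.75 kHz.
111.05 kHz mod fs = 13.85 kHz.
13.85 kHz ≤ fs/2 = 16.2 kHz, appears at 13.85 kHz.
82.45 kHz and 111.95 kHz both map to 14.75 kHz.

82.45 kHz, 111.95 kHz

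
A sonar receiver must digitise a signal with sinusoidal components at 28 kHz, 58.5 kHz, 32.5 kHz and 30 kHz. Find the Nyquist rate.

Highest-frequency component: 58.5 kHz.
Nyquist rate = 2 × 58.5 kHz = 117 kHz.

117 kHz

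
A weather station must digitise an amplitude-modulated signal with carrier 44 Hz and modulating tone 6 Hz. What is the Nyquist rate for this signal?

AM sidebands sit at fc ± fm = 38 Hz and 50 Hz.
Highest-frequency component: 50 Hz.
Nyquist rate = 2 × 50 Hz = 100 Hz.

100 Hz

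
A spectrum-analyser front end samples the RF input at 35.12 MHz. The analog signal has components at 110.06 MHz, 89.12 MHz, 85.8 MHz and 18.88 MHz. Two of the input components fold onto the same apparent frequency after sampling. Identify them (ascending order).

18.88 MHz, 89.12 MHz

fs/2 = 17.56 MHz.
110.06 MHz mod fs = 4.7 MHz.
4.7 MHz ≤ fs/2 = 17.56 MHz, appears at 4.7 MHz.
89.12 MHz mod fs = 18.88 MHz.
18.88 MHz > fs/2 = 17.56 MHz, folds to fs − 18.88 MHz = 16.24 MHz.
85.8 MHz mod fs = 15.56 MHz.
15.56 MHz ≤ fs/2 = 17.56 MHz, appears at 15.56 MHz.
18.88 MHz > fs/2 = 17.56 MHz, folds to fs − 18.88 MHz = 16.24 MHz.
18.88 MHz and 89.12 MHz both map to 16.24 MHz.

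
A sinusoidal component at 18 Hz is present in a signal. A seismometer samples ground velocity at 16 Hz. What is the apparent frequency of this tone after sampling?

18 Hz mod fs = 2 Hz.
2 Hz ≤ fs/2 = 8 Hz, appears at 2 Hz.

2 Hz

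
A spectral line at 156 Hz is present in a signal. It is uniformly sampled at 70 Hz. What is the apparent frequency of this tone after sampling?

156 Hz mod fs = 16 Hz.
16 Hz ≤ fs/2 = 35 Hz, appears at 16 Hz.

16 Hz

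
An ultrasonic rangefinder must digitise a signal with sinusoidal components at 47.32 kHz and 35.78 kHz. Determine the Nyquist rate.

94.64 kHz

Highest-frequency component: 47.32 kHz.
Nyquist rate = 2 × 47.32 kHz = 94.64 kHz.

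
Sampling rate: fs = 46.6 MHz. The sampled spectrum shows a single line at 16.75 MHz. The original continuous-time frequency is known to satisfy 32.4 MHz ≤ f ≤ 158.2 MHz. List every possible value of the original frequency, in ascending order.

63.35 MHz, 76.45 MHz, 109.95 MHz, 123.05 MHz, 156.55 MHz

Frequencies that alias to 16.75 MHz are k·fs ± 16.75 MHz for integer k ≥ 0.
k=0: 16.75 MHz.
k=1: 29.85 MHz, 63.35 MHz.
k=2: 76.45 MHz, 109.95 MHz.
k=3: 123.05 MHz, 156.55 MHz.
k=4: 169.65 MHz, 203.15 MHz.
Within [32.4 MHz, 158.2 MHz]: 63.35 MHz, 76.45 MHz, 109.95 MHz, 123.05 MHz, 156.55 MHz.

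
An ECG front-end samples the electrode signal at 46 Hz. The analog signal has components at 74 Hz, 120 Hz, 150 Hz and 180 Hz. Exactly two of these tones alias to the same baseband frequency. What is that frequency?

18 Hz

fs/2 = 23 Hz.
74 Hz mod fs = 28 Hz.
28 Hz > fs/2 = 23 Hz, folds to fs − 28 Hz = 18 Hz.
120 Hz mod fs = 28 Hz.
28 Hz > fs/2 = 23 Hz, folds to fs − 28 Hz = 18 Hz.
150 Hz mod fs = 12 Hz.
12 Hz ≤ fs/2 = 23 Hz, appears at 12 Hz.
180 Hz mod fs = 42 Hz.
42 Hz > fs/2 = 23 Hz, folds to fs − 42 Hz = 4 Hz.
74 Hz and 120 Hz both map to 18 Hz.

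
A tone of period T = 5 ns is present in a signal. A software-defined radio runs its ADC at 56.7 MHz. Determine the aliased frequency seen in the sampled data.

26.8 MHz

T = 5 ns → f = 1/T = 200 MHz.
200 MHz mod fs = 29.9 MHz.
29.9 MHz > fs/2 = 28.35 MHz, folds to fs − 29.9 MHz = 26.8 MHz.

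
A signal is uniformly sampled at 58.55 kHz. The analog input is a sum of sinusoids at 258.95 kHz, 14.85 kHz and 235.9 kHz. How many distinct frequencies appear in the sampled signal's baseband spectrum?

3

fs/2 = 29.275 kHz.
258.95 kHz mod fs = 24.75 kHz.
24.75 kHz ≤ fs/2 = 29.275 kHz, appears at 24.75 kHz.
14.85 kHz ≤ fs/2 = 29.275 kHz, passes unchanged.
235.9 kHz mod fs = 1.7 kHz.
1.7 kHz ≤ fs/2 = 29.275 kHz, appears at 1.7 kHz.
Distinct values: {1.7 kHz, 14.85 kHz, 24.75 kHz} → 3.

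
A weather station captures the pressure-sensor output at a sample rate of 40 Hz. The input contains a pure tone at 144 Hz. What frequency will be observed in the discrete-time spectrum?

144 Hz mod fs = 24 Hz.
24 Hz > fs/2 = 20 Hz, folds to fs − 24 Hz = 16 Hz.

16 Hz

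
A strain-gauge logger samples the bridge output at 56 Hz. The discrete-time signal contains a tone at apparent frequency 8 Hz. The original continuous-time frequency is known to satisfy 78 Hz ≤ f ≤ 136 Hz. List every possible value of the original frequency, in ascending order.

Frequencies that alias to 8 Hz are k·fs ± 8 Hz for integer k ≥ 0.
k=0: 8 Hz.
k=1: 48 Hz, 64 Hz.
k=2: 104 Hz, 120 Hz.
k=3: 160 Hz, 176 Hz.
Within [78 Hz, 136 Hz]: 104 Hz, 120 Hz.

104 Hz, 120 Hz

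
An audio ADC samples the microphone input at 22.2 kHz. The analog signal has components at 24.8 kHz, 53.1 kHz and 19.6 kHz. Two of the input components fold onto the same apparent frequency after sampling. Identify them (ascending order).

fs/2 = 11.1 kHz.
24.8 kHz mod fs = 2.6 kHz.
2.6 kHz ≤ fs/2 = 11.1 kHz, appears at 2.6 kHz.
53.1 kHz mod fs = 8.7 kHz.
8.7 kHz ≤ fs/2 = 11.1 kHz, appears at 8.7 kHz.
19.6 kHz > fs/2 = 11.1 kHz, folds to fs − 19.6 kHz = 2.6 kHz.
19.6 kHz and 24.8 kHz both map to 2.6 kHz.

19.6 kHz, 24.8 kHz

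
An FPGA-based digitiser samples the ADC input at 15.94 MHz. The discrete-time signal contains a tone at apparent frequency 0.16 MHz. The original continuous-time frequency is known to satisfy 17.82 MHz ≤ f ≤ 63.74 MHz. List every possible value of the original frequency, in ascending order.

31.72 MHz, 32.04 MHz, 47.66 MHz, 47.98 MHz, 63.6 MHz

Frequencies that alias to 0.16 MHz are k·fs ± 0.16 MHz for integer k ≥ 0.
k=0: 0.16 MHz.
k=1: 15.78 MHz, 16.1 MHz.
k=2: 31.72 MHz, 32.04 MHz.
k=3: 47.66 MHz, 47.98 MHz.
k=4: 63.6 MHz, 63.92 MHz.
k=5: 79.54 MHz, 79.86 MHz.
Within [17.82 MHz, 63.74 MHz]: 31.72 MHz, 32.04 MHz, 47.66 MHz, 47.98 MHz, 63.6 MHz.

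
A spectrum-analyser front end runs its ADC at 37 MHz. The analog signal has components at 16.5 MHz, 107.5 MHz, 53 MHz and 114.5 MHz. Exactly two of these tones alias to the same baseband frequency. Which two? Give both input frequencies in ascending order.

107.5 MHz, 114.5 MHz

fs/2 = 18.5 MHz.
16.5 MHz ≤ fs/2 = 18.5 MHz, passes unchanged.
107.5 MHz mod fs = 33.5 MHz.
33.5 MHz > fs/2 = 18.5 MHz, folds to fs − 33.5 MHz = 3.5 MHz.
53 MHz mod fs = 16 MHz.
16 MHz ≤ fs/2 = 18.5 MHz, appears at 16 MHz.
114.5 MHz mod fs = 3.5 MHz.
3.5 MHz ≤ fs/2 = 18.5 MHz, appears at 3.5 MHz.
107.5 MHz and 114.5 MHz both map to 3.5 MHz.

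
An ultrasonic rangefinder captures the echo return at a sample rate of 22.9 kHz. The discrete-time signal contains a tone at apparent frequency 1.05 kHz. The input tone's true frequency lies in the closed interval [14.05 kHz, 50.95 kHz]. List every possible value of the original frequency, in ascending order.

Frequencies that alias to 1.05 kHz are k·fs ± 1.05 kHz for integer k ≥ 0.
k=0: 1.05 kHz.
k=1: 21.85 kHz, 23.95 kHz.
k=2: 44.75 kHz, 46.85 kHz.
k=3: 67.65 kHz, 69.75 kHz.
Within [14.05 kHz, 50.95 kHz]: 21.85 kHz, 23.95 kHz, 44.75 kHz, 46.85 kHz.

21.85 kHz, 23.95 kHz, 44.75 kHz, 46.85 kHz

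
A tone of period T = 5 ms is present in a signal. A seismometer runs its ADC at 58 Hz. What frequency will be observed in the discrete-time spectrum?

T = 5 ms → f = 1/T = 200 Hz.
200 Hz mod fs = 26 Hz.
26 Hz ≤ fs/2 = 29 Hz, appears at 26 Hz.

26 Hz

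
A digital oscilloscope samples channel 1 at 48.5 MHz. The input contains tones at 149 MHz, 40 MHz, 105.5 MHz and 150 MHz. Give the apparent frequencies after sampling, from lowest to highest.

3.5 MHz, 4.5 MHz, 8.5 MHz

fs/2 = 24.25 MHz.
149 MHz mod fs = 3.5 MHz.
3.5 MHz ≤ fs/2 = 24.25 MHz, appears at 3.5 MHz.
40 MHz > fs/2 = 24.25 MHz, folds to fs − 40 MHz = 8.5 MHz.
105.5 MHz mod fs = 8.5 MHz.
8.5 MHz ≤ fs/2 = 24.25 MHz, appears at 8.5 MHz.
150 MHz mod fs = 4.5 MHz.
4.5 MHz ≤ fs/2 = 24.25 MHz, appears at 4.5 MHz.
Distinct values: {3.5 MHz, 4.5 MHz, 8.5 MHz}.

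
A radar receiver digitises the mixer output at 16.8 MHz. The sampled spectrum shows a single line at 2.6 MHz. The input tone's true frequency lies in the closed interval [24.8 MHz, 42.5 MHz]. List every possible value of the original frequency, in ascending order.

31 MHz, 36.2 MHz

Frequencies that alias to 2.6 MHz are k·fs ± 2.6 MHz for integer k ≥ 0.
k=0: 2.6 MHz.
k=1: 14.2 MHz, 19.4 MHz.
k=2: 31 MHz, 36.2 MHz.
k=3: 47.8 MHz, 53 MHz.
Within [24.8 MHz, 42.5 MHz]: 31 MHz, 36.2 MHz.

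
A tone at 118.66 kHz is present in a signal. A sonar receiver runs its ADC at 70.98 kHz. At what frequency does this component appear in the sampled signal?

23.3 kHz

118.66 kHz mod fs = 47.68 kHz.
47.68 kHz > fs/2 = 35.49 kHz, folds to fs − 47.68 kHz = 23.3 kHz.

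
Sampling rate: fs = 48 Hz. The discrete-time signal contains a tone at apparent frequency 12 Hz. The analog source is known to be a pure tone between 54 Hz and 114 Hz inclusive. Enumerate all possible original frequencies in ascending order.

60 Hz, 84 Hz, 108 Hz

Frequencies that alias to 12 Hz are k·fs ± 12 Hz for integer k ≥ 0.
k=0: 12 Hz.
k=1: 36 Hz, 60 Hz.
k=2: 84 Hz, 108 Hz.
k=3: 132 Hz, 156 Hz.
Within [54 Hz, 114 Hz]: 60 Hz, 84 Hz, 108 Hz.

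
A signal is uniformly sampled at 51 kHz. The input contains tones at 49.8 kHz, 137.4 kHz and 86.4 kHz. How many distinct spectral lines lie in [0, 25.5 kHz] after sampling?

2

fs/2 = 25.5 kHz.
49.8 kHz > fs/2 = 25.5 kHz, folds to fs − 49.8 kHz = 1.2 kHz.
137.4 kHz mod fs = 35.4 kHz.
35.4 kHz > fs/2 = 25.5 kHz, folds to fs − 35.4 kHz = 15.6 kHz.
86.4 kHz mod fs = 35.4 kHz.
35.4 kHz > fs/2 = 25.5 kHz, folds to fs − 35.4 kHz = 15.6 kHz.
Distinct values: {1.2 kHz, 15.6 kHz} → 2.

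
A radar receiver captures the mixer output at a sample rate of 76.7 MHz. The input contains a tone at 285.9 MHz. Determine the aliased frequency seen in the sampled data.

285.9 MHz mod fs = 55.8 MHz.
55.8 MHz > fs/2 = 38.35 MHz, folds to fs − 55.8 MHz = 20.9 MHz.

20.9 MHz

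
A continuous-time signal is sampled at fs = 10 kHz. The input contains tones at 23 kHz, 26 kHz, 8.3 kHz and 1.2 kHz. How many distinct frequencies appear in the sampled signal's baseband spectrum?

fs/2 = 5 kHz.
23 kHz mod fs = 3 kHz.
3 kHz ≤ fs/2 = 5 kHz, appears at 3 kHz.
26 kHz mod fs = 6 kHz.
6 kHz > fs/2 = 5 kHz, folds to fs − 6 kHz = 4 kHz.
8.3 kHz > fs/2 = 5 kHz, folds to fs − 8.3 kHz = 1.7 kHz.
1.2 kHz ≤ fs/2 = 5 kHz, passes unchanged.
Distinct values: {1.2 kHz, 1.7 kHz, 3 kHz, 4 kHz} → 4.

4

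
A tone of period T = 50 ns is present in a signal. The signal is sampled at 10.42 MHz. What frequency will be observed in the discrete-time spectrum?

0.84 MHz

T = 50 ns → f = 1/T = 20 MHz.
20 MHz mod fs = 9.58 MHz.
9.58 MHz > fs/2 = 5.21 MHz, folds to fs − 9.58 MHz = 0.84 MHz.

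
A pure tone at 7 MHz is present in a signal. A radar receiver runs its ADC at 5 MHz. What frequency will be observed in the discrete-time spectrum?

7 MHz mod fs = 2 MHz.
2 MHz ≤ fs/2 = 2.5 MHz, appears at 2 MHz.

2 MHz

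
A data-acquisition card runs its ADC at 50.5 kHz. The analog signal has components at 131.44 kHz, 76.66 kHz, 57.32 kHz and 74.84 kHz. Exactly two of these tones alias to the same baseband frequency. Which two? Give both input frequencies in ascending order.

74.84 kHz, 76.66 kHz

fs/2 = 25.25 kHz.
131.44 kHz mod fs = 30.44 kHz.
30.44 kHz > fs/2 = 25.25 kHz, folds to fs − 30.44 kHz = 20.06 kHz.
76.66 kHz mod fs = 26.16 kHz.
26.16 kHz > fs/2 = 25.25 kHz, folds to fs − 26.16 kHz = 24.34 kHz.
57.32 kHz mod fs = 6.82 kHz.
6.82 kHz ≤ fs/2 = 25.25 kHz, appears at 6.82 kHz.
74.84 kHz mod fs = 24.34 kHz.
24.34 kHz ≤ fs/2 = 25.25 kHz, appears at 24.34 kHz.
74.84 kHz and 76.66 kHz both map to 24.34 kHz.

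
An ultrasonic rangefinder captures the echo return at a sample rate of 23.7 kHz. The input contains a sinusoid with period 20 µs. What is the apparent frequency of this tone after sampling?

T = 20 µs → f = 1/T = 50 kHz.
50 kHz mod fs = 2.6 kHz.
2.6 kHz ≤ fs/2 = 11.85 kHz, appears at 2.6 kHz.

2.6 kHz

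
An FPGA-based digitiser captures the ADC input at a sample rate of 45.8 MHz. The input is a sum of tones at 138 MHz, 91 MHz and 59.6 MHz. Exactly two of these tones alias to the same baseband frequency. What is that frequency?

fs/2 = 22.9 MHz.
138 MHz mod fs = 0.6 MHz.
0.6 MHz ≤ fs/2 = 22.9 MHz, appears at 0.6 MHz.
91 MHz mod fs = 45.2 MHz.
45.2 MHz > fs/2 = 22.9 MHz, folds to fs − 45.2 MHz = 0.6 MHz.
59.6 MHz mod fs = 13.8 MHz.
13.8 MHz ≤ fs/2 = 22.9 MHz, appears at 13.8 MHz.
91 MHz and 138 MHz both map to 0.6 MHz.

0.6 MHz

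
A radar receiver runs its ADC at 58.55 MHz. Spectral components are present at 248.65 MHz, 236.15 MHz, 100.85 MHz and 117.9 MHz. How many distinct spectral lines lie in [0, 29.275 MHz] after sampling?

fs/2 = 29.275 MHz.
248.65 MHz mod fs = 14.45 MHz.
14.45 MHz ≤ fs/2 = 29.275 MHz, appears at 14.45 MHz.
236.15 MHz mod fs = 1.95 MHz.
1.95 MHz ≤ fs/2 = 29.275 MHz, appears at 1.95 MHz.
100.85 MHz mod fs = 42.3 MHz.
42.3 MHz > fs/2 = 29.275 MHz, folds to fs − 42.3 MHz = 16.25 MHz.
117.9 MHz mod fs = 0.8 MHz.
0.8 MHz ≤ fs/2 = 29.275 MHz, appears at 0.8 MHz.
Distinct values: {0.8 MHz, 1.95 MHz, 14.45 MHz, 16.25 MHz} → 4.

4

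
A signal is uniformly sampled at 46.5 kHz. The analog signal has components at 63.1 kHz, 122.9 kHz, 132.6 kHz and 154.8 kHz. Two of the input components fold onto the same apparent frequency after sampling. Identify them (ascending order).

fs/2 = 23.25 kHz.
63.1 kHz mod fs = 16.6 kHz.
16.6 kHz ≤ fs/2 = 23.25 kHz, appears at 16.6 kHz.
122.9 kHz mod fs = 29.9 kHz.
29.9 kHz > fs/2 = 23.25 kHz, folds to fs − 29.9 kHz = 16.6 kHz.
132.6 kHz mod fs = 39.6 kHz.
39.6 kHz > fs/2 = 23.25 kHz, folds to fs − 39.6 kHz = 6.9 kHz.
154.8 kHz mod fs = 15.3 kHz.
15.3 kHz ≤ fs/2 = 23.25 kHz, appears at 15.3 kHz.
63.1 kHz and 122.9 kHz both map to 16.6 kHz.

63.1 kHz, 122.9 kHz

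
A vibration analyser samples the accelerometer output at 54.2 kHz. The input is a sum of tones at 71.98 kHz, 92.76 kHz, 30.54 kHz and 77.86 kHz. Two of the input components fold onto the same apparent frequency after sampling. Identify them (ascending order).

fs/2 = 27.1 kHz.
71.98 kHz mod fs = 17.78 kHz.
17.78 kHz ≤ fs/2 = 27.1 kHz, appears at 17.78 kHz.
92.76 kHz mod fs = 38.56 kHz.
38.56 kHz > fs/2 = 27.1 kHz, folds to fs − 38.56 kHz = 15.64 kHz.
30.54 kHz > fs/2 = 27.1 kHz, folds to fs − 30.54 kHz = 23.66 kHz.
77.86 kHz mod fs = 23.66 kHz.
23.66 kHz ≤ fs/2 = 27.1 kHz, appears at 23.66 kHz.
30.54 kHz and 77.86 kHz both map to 23.66 kHz.

30.54 kHz, 77.86 kHz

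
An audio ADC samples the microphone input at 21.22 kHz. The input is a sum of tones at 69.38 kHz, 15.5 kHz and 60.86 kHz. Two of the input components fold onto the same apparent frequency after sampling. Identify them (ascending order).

15.5 kHz, 69.38 kHz

fs/2 = 10.61 kHz.
69.38 kHz mod fs = 5.72 kHz.
5.72 kHz ≤ fs/2 = 10.61 kHz, appears at 5.72 kHz.
15.5 kHz > fs/2 = 10.61 kHz, folds to fs − 15.5 kHz = 5.72 kHz.
60.86 kHz mod fs = 18.42 kHz.
18.42 kHz > fs/2 = 10.61 kHz, folds to fs − 18.42 kHz = 2.8 kHz.
15.5 kHz and 69.38 kHz both map to 5.72 kHz.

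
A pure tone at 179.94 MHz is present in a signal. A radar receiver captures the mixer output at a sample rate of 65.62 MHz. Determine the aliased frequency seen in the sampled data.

16.92 MHz

179.94 MHz mod fs = 48.7 MHz.
48.7 MHz > fs/2 = 32.81 MHz, folds to fs − 48.7 MHz = 16.92 MHz.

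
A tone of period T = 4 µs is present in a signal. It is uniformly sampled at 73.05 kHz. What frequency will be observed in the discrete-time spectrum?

30.85 kHz

T = 4 µs → f = 1/T = 250 kHz.
250 kHz mod fs = 30.85 kHz.
30.85 kHz ≤ fs/2 = 36.525 kHz, appears at 30.85 kHz.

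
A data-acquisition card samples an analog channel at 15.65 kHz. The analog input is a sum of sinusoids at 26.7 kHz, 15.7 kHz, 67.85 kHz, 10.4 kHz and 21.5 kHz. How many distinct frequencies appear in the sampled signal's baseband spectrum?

fs/2 = 7.825 kHz.
26.7 kHz mod fs = 11.05 kHz.
11.05 kHz > fs/2 = 7.825 kHz, folds to fs − 11.05 kHz = 4.6 kHz.
15.7 kHz mod fs = 0.05 kHz.
0.05 kHz ≤ fs/2 = 7.825 kHz, appears at 0.05 kHz.
67.85 kHz mod fs = 5.25 kHz.
5.25 kHz ≤ fs/2 = 7.825 kHz, appears at 5.25 kHz.
10.4 kHz > fs/2 = 7.825 kHz, folds to fs − 10.4 kHz = 5.25 kHz.
21.5 kHz mod fs = 5.85 kHz.
5.85 kHz ≤ fs/2 = 7.825 kHz, appears at 5.85 kHz.
Distinct values: {0.05 kHz, 4.6 kHz, 5.25 kHz, 5.85 kHz} → 4.

4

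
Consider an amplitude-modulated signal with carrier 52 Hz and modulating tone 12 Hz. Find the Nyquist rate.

AM sidebands sit at fc ± fm = 40 Hz and 64 Hz.
Highest-frequency component: 64 Hz.
Nyquist rate = 2 × 64 Hz = 128 Hz.

128 Hz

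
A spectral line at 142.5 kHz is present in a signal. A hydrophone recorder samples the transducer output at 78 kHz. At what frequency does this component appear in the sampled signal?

13.5 kHz

142.5 kHz mod fs = 64.5 kHz.
64.5 kHz > fs/2 = 39 kHz, folds to fs − 64.5 kHz = 13.5 kHz.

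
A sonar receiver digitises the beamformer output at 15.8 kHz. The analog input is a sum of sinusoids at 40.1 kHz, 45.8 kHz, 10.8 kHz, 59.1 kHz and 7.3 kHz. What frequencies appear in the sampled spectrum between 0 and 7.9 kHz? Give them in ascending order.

1.6 kHz, 4.1 kHz, 5 kHz, 7.3 kHz

fs/2 = 7.9 kHz.
40.1 kHz mod fs = 8.5 kHz.
8.5 kHz > fs/2 = 7.9 kHz, folds to fs − 8.5 kHz = 7.3 kHz.
45.8 kHz mod fs = 14.2 kHz.
14.2 kHz > fs/2 = 7.9 kHz, folds to fs − 14.2 kHz = 1.6 kHz.
10.8 kHz > fs/2 = 7.9 kHz, folds to fs − 10.8 kHz = 5 kHz.
59.1 kHz mod fs = 11.7 kHz.
11.7 kHz > fs/2 = 7.9 kHz, folds to fs − 11.7 kHz = 4.1 kHz.
7.3 kHz ≤ fs/2 = 7.9 kHz, passes unchanged.
Distinct values: {1.6 kHz, 4.1 kHz, 5 kHz, 7.3 kHz}.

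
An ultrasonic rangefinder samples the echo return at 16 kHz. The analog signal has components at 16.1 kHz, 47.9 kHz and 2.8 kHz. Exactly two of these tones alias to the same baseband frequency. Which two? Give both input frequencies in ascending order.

16.1 kHz, 47.9 kHz

fs/2 = 8 kHz.
16.1 kHz mod fs = 0.1 kHz.
0.1 kHz ≤ fs/2 = 8 kHz, appears at 0.1 kHz.
47.9 kHz mod fs = 15.9 kHz.
15.9 kHz > fs/2 = 8 kHz, folds to fs − 15.9 kHz = 0.1 kHz.
2.8 kHz ≤ fs/2 = 8 kHz, passes unchanged.
16.1 kHz and 47.9 kHz both map to 0.1 kHz.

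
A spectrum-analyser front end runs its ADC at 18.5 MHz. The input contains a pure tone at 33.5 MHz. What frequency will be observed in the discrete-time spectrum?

33.5 MHz mod fs = 15 MHz.
15 MHz > fs/2 = 9.25 MHz, folds to fs − 15 MHz = 3.5 MHz.

3.5 MHz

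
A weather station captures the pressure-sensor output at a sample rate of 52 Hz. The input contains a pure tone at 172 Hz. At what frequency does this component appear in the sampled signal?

172 Hz mod fs = 16 Hz.
16 Hz ≤ fs/2 = 26 Hz, appears at 16 Hz.

16 Hz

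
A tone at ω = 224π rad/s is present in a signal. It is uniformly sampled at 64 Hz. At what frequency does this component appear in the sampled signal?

ω = 224π rad/s → f = ω/(2π) = 112 Hz.
112 Hz mod fs = 48 Hz.
48 Hz > fs/2 = 32 Hz, folds to fs − 48 Hz = 16 Hz.

16 Hz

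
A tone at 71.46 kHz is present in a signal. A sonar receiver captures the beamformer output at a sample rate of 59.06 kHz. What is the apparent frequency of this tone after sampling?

12.4 kHz

71.46 kHz mod fs = 12.4 kHz.
12.4 kHz ≤ fs/2 = 29.53 kHz, appears at 12.4 kHz.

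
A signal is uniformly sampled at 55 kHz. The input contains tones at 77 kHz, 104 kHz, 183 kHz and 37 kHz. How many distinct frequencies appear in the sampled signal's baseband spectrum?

3

fs/2 = 27.5 kHz.
77 kHz mod fs = 22 kHz.
22 kHz ≤ fs/2 = 27.5 kHz, appears at 22 kHz.
104 kHz mod fs = 49 kHz.
49 kHz > fs/2 = 27.5 kHz, folds to fs − 49 kHz = 6 kHz.
183 kHz mod fs = 18 kHz.
18 kHz ≤ fs/2 = 27.5 kHz, appears at 18 kHz.
37 kHz > fs/2 = 27.5 kHz, folds to fs − 37 kHz = 18 kHz.
Distinct values: {6 kHz, 18 kHz, 22 kHz} → 3.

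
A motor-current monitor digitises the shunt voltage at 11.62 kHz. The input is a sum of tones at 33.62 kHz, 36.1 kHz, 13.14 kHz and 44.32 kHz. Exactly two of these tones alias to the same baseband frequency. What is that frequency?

fs/2 = 5.81 kHz.
33.62 kHz mod fs = 10.38 kHz.
10.38 kHz > fs/2 = 5.81 kHz, folds to fs − 10.38 kHz = 1.24 kHz.
36.1 kHz mod fs = 1.24 kHz.
1.24 kHz ≤ fs/2 = 5.81 kHz, appears at 1.24 kHz.
13.14 kHz mod fs = 1.52 kHz.
1.52 kHz ≤ fs/2 = 5.81 kHz, appears at 1.52 kHz.
44.32 kHz mod fs = 9.46 kHz.
9.46 kHz > fs/2 = 5.81 kHz, folds to fs − 9.46 kHz = 2.16 kHz.
33.62 kHz and 36.1 kHz both map to 1.24 kHz.

1.24 kHz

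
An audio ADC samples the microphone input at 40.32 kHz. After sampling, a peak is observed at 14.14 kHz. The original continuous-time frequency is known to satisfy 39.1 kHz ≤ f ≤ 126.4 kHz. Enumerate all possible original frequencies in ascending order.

54.46 kHz, 66.5 kHz, 94.78 kHz, 106.82 kHz

Frequencies that alias to 14.14 kHz are k·fs ± 14.14 kHz for integer k ≥ 0.
k=0: 14.14 kHz.
k=1: 26.18 kHz, 54.46 kHz.
k=2: 66.5 kHz, 94.78 kHz.
k=3: 106.82 kHz, 135.1 kHz.
k=4: 147.14 kHz, 175.42 kHz.
Within [39.1 kHz, 126.4 kHz]: 54.46 kHz, 66.5 kHz, 94.78 kHz, 106.82 kHz.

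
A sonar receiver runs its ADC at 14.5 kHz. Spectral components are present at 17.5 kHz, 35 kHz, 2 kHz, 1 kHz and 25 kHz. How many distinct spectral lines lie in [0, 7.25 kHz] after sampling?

fs/2 = 7.25 kHz.
17.5 kHz mod fs = 3 kHz.
3 kHz ≤ fs/2 = 7.25 kHz, appears at 3 kHz.
35 kHz mod fs = 6 kHz.
6 kHz ≤ fs/2 = 7.25 kHz, appears at 6 kHz.
2 kHz ≤ fs/2 = 7.25 kHz, passes unchanged.
1 kHz ≤ fs/2 = 7.25 kHz, passes unchanged.
25 kHz mod fs = 10.5 kHz.
10.5 kHz > fs/2 = 7.25 kHz, folds to fs − 10.5 kHz = 4 kHz.
Distinct values: {1 kHz, 2 kHz, 3 kHz, 4 kHz, 6 kHz} → 5.

5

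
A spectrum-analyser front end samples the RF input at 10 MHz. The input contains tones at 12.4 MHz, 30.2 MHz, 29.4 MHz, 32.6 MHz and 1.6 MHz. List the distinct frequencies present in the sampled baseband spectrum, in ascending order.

fs/2 = 5 MHz.
12.4 MHz mod fs = 2.4 MHz.
2.4 MHz ≤ fs/2 = 5 MHz, appears at 2.4 MHz.
30.2 MHz mod fs = 0.2 MHz.
0.2 MHz ≤ fs/2 = 5 MHz, appears at 0.2 MHz.
29.4 MHz mod fs = 9.4 MHz.
9.4 MHz > fs/2 = 5 MHz, folds to fs − 9.4 MHz = 0.6 MHz.
32.6 MHz mod fs = 2.6 MHz.
2.6 MHz ≤ fs/2 = 5 MHz, appears at 2.6 MHz.
1.6 MHz ≤ fs/2 = 5 MHz, passes unchanged.
Distinct values: {0.2 MHz, 0.6 MHz, 1.6 MHz, 2.4 MHz, 2.6 MHz}.

0.2 MHz, 0.6 MHz, 1.6 MHz, 2.4 MHz, 2.6 MHz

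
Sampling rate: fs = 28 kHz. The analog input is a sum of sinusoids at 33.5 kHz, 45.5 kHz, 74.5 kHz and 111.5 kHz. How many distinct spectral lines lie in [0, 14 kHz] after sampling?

fs/2 = 14 kHz.
33.5 kHz mod fs = 5.5 kHz.
5.5 kHz ≤ fs/2 = 14 kHz, appears at 5.5 kHz.
45.5 kHz mod fs = 17.5 kHz.
17.5 kHz > fs/2 = 14 kHz, folds to fs − 17.5 kHz = 10.5 kHz.
74.5 kHz mod fs = 18.5 kHz.
18.5 kHz > fs/2 = 14 kHz, folds to fs − 18.5 kHz = 9.5 kHz.
111.5 kHz mod fs = 27.5 kHz.
27.5 kHz > fs/2 = 14 kHz, folds to fs − 27.5 kHz = 0.5 kHz.
Distinct values: {0.5 kHz, 5.5 kHz, 9.5 kHz, 10.5 kHz} → 4.

4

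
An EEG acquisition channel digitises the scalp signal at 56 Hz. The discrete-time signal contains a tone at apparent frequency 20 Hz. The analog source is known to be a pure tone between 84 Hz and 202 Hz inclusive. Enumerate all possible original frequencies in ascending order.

Frequencies that alias to 20 Hz are k·fs ± 20 Hz for integer k ≥ 0.
k=0: 20 Hz.
k=1: 36 Hz, 76 Hz.
k=2: 92 Hz, 132 Hz.
k=3: 148 Hz, 188 Hz.
k=4: 204 Hz, 244 Hz.
Within [84 Hz, 202 Hz]: 92 Hz, 132 Hz, 148 Hz, 188 Hz.

92 Hz, 132 Hz, 148 Hz, 188 Hz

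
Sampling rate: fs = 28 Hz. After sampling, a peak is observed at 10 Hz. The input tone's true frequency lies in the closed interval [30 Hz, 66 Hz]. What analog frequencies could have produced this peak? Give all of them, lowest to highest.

38 Hz, 46 Hz, 66 Hz

Frequencies that alias to 10 Hz are k·fs ± 10 Hz for integer k ≥ 0.
k=0: 10 Hz.
k=1: 18 Hz, 38 Hz.
k=2: 46 Hz, 66 Hz.
k=3: 74 Hz, 94 Hz.
Within [30 Hz, 66 Hz]: 38 Hz, 46 Hz, 66 Hz.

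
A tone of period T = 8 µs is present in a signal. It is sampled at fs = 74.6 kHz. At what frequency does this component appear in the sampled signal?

24.2 kHz

T = 8 µs → f = 1/T = 125 kHz.
125 kHz mod fs = 50.4 kHz.
50.4 kHz > fs/2 = 37.3 kHz, folds to fs − 50.4 kHz = 24.2 kHz.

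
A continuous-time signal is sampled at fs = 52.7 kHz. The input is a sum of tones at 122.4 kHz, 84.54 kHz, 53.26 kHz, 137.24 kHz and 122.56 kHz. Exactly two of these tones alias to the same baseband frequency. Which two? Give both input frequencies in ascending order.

fs/2 = 26.35 kHz.
122.4 kHz mod fs = 17 kHz.
17 kHz ≤ fs/2 = 26.35 kHz, appears at 17 kHz.
84.54 kHz mod fs = 31.84 kHz.
31.84 kHz > fs/2 = 26.35 kHz, folds to fs − 31.84 kHz = 20.86 kHz.
53.26 kHz mod fs = 0.56 kHz.
0.56 kHz ≤ fs/2 = 26.35 kHz, appears at 0.56 kHz.
137.24 kHz mod fs = 31.84 kHz.
31.84 kHz > fs/2 = 26.35 kHz, folds to fs − 31.84 kHz = 20.86 kHz.
122.56 kHz mod fs = 17.16 kHz.
17.16 kHz ≤ fs/2 = 26.35 kHz, appears at 17.16 kHz.
84.54 kHz and 137.24 kHz both map to 20.86 kHz.

84.54 kHz, 137.24 kHz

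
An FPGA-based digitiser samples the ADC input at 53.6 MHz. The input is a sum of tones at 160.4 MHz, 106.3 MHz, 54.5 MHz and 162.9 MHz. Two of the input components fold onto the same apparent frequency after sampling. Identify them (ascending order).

54.5 MHz, 106.3 MHz

fs/2 = 26.8 MHz.
160.4 MHz mod fs = 53.2 MHz.
53.2 MHz > fs/2 = 26.8 MHz, folds to fs − 53.2 MHz = 0.4 MHz.
106.3 MHz mod fs = 52.7 MHz.
52.7 MHz > fs/2 = 26.8 MHz, folds to fs − 52.7 MHz = 0.9 MHz.
54.5 MHz mod fs = 0.9 MHz.
0.9 MHz ≤ fs/2 = 26.8 MHz, appears at 0.9 MHz.
162.9 MHz mod fs = 2.1 MHz.
2.1 MHz ≤ fs/2 = 26.8 MHz, appears at 2.1 MHz.
54.5 MHz and 106.3 MHz both map to 0.9 MHz.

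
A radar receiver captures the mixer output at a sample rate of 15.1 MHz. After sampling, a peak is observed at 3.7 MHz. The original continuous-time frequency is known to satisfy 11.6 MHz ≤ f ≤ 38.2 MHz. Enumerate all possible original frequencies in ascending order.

Frequencies that alias to 3.7 MHz are k·fs ± 3.7 MHz for integer k ≥ 0.
k=0: 3.7 MHz.
k=1: 11.4 MHz, 18.8 MHz.
k=2: 26.5 MHz, 33.9 MHz.
k=3: 41.6 MHz, 49 MHz.
Within [11.6 MHz, 38.2 MHz]: 18.8 MHz, 26.5 MHz, 33.9 MHz.

18.8 MHz, 26.5 MHz, 33.9 MHz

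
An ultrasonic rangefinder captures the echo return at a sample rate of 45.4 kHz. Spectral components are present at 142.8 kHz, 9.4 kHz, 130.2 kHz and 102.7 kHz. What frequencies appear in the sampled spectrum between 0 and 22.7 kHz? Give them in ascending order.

fs/2 = 22.7 kHz.
142.8 kHz mod fs = 6.6 kHz.
6.6 kHz ≤ fs/2 = 22.7 kHz, appears at 6.6 kHz.
9.4 kHz ≤ fs/2 = 22.7 kHz, passes unchanged.
130.2 kHz mod fs = 39.4 kHz.
39.4 kHz > fs/2 = 22.7 kHz, folds to fs − 39.4 kHz = 6 kHz.
102.7 kHz mod fs = 11.9 kHz.
11.9 kHz ≤ fs/2 = 22.7 kHz, appears at 11.9 kHz.
Distinct values: {6 kHz, 6.6 kHz, 9.4 kHz, 11.9 kHz}.

6 kHz, 6.6 kHz, 9.4 kHz, 11.9 kHz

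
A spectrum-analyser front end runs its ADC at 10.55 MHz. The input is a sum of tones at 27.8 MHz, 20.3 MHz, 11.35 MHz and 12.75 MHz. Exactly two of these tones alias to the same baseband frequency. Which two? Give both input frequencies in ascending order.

fs/2 = 5.275 MHz.
27.8 MHz mod fs = 6.7 MHz.
6.7 MHz > fs/2 = 5.275 MHz, folds to fs − 6.7 MHz = 3.85 MHz.
20.3 MHz mod fs = 9.75 MHz.
9.75 MHz > fs/2 = 5.275 MHz, folds to fs − 9.75 MHz = 0.8 MHz.
11.35 MHz mod fs = 0.8 MHz.
0.8 MHz ≤ fs/2 = 5.275 MHz, appears at 0.8 MHz.
12.75 MHz mod fs = 2.2 MHz.
2.2 MHz ≤ fs/2 = 5.275 MHz, appears at 2.2 MHz.
11.35 MHz and 20.3 MHz both map to 0.8 MHz.

11.35 MHz, 20.3 MHz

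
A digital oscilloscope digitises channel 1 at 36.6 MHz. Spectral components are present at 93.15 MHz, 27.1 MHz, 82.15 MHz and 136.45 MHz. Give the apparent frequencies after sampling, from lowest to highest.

fs/2 = 18.3 MHz.
93.15 MHz mod fs = 19.95 MHz.
19.95 MHz > fs/2 = 18.3 MHz, folds to fs − 19.95 MHz = 16.65 MHz.
27.1 MHz > fs/2 = 18.3 MHz, folds to fs − 27.1 MHz = 9.5 MHz.
82.15 MHz mod fs = 8.95 MHz.
8.95 MHz ≤ fs/2 = 18.3 MHz, appears at 8.95 MHz.
136.45 MHz mod fs = 26.65 MHz.
26.65 MHz > fs/2 = 18.3 MHz, folds to fs − 26.65 MHz = 9.95 MHz.
Distinct values: {8.95 MHz, 9.5 MHz, 9.95 MHz, 16.65 MHz}.

8.95 MHz, 9.5 MHz, 9.95 MHz, 16.65 MHz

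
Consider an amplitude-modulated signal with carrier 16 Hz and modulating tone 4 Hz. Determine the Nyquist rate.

AM sidebands sit at fc ± fm = 12 Hz and 20 Hz.
Highest-frequency component: 20 Hz.
Nyquist rate = 2 × 20 Hz = 40 Hz.

40 Hz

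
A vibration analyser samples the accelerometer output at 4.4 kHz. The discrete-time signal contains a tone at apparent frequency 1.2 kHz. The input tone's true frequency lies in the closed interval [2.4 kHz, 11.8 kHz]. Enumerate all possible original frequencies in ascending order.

Frequencies that alias to 1.2 kHz are k·fs ± 1.2 kHz for integer k ≥ 0.
k=0: 1.2 kHz.
k=1: 3.2 kHz, 5.6 kHz.
k=2: 7.6 kHz, 10 kHz.
k=3: 12 kHz, 14.4 kHz.
Within [2.4 kHz, 11.8 kHz]: 3.2 kHz, 5.6 kHz, 7.6 kHz, 10 kHz.

3.2 kHz, 5.6 kHz, 7.6 kHz, 10 kHz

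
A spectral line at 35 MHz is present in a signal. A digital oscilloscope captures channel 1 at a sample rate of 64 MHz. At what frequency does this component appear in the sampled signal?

35 MHz > fs/2 = 32 MHz, folds to fs − 35 MHz = 29 MHz.

29 MHz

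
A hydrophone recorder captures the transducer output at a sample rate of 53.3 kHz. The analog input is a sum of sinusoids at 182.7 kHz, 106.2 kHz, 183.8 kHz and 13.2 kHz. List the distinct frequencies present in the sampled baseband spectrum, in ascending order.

0.4 kHz, 13.2 kHz, 22.8 kHz, 23.9 kHz

fs/2 = 26.65 kHz.
182.7 kHz mod fs = 22.8 kHz.
22.8 kHz ≤ fs/2 = 26.65 kHz, appears at 22.8 kHz.
106.2 kHz mod fs = 52.9 kHz.
52.9 kHz > fs/2 = 26.65 kHz, folds to fs − 52.9 kHz = 0.4 kHz.
183.8 kHz mod fs = 23.9 kHz.
23.9 kHz ≤ fs/2 = 26.65 kHz, appears at 23.9 kHz.
13.2 kHz ≤ fs/2 = 26.65 kHz, passes unchanged.
Distinct values: {0.4 kHz, 13.2 kHz, 22.8 kHz, 23.9 kHz}.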